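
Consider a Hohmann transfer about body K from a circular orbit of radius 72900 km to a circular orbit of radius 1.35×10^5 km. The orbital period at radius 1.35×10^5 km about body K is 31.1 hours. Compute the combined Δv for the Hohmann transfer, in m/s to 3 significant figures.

Δv = 2670 m/s

From Kepler's third law T² = 4π²r³/μ at r = 1.35×10^5 km, T = 31.1 hours = 31.1 × 3600 s = 1.1196×10^5 s: μ = 4π²r³/T² = 7.74881×10^6 km³/s².
Transfer-ellipse semi-major axis a_t = (r₁ + r₂)/2 = (72900 + 1.350×10^5)/2 = 1.0395×10^5 km.
Circular speed at r₁: v₁ = √(μ/r₁) = √(7.74881×10^6/72900) = 10.310 km/s.
On the transfer ellipse at r₁, vis-viva equation gives v_p = √[μ(2/r₁ − 1/a_t)] = 11.749 km/s.
First burn Δv₁ = |v_p − v₁| = 1.439 km/s.
At r₂, v₂ = √(μ/r₂) = 7.5762 km/s.
Transfer-orbit speed at r₂: v_a = √[μ(2/r₂ − 1/a_t)] = 6.3446 km/s.
Second burn Δv₂ = |v₂ − v_a| = 1.232 km/s.
Total Δv = Δv₁ + Δv₂ = 2.671 km/s.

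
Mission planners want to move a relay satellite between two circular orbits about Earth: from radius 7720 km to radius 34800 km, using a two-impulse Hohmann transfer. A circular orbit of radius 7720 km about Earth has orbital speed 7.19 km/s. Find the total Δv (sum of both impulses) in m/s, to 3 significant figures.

Δv = 3350 m/s

From the circular-orbit relation v² = μ/r at r = 7720 km: μ = v²r = (7.19)² × 7720 = 3.99094×10^5 km³/s².
The Hohmann ellipse has a_t = (r₁ + r₂)/2 = 21260 km.
At r₁ the circular-orbit speed is v₁ = √(μ/r₁) = 7.190 km/s.
Transfer-orbit speed at r₁ (v² = μ(2/r − 1/a)): v_p = √[μ(2/r₁ − 1/a_t)] = 9.199 km/s.
First burn Δv₁ = |v_p − v₁| = 2.009 km/s.
At r₂, v₂ = √(μ/r₂) = 3.3865 km/s.
Transfer-orbit speed at r₂: v_a = √[μ(2/r₂ − 1/a_t)] = 2.0407 km/s.
Second burn Δv₂ = |v₂ − v_a| = 1.346 km/s.
Total Δv = Δv₁ + Δv₂ = 3.355 km/s.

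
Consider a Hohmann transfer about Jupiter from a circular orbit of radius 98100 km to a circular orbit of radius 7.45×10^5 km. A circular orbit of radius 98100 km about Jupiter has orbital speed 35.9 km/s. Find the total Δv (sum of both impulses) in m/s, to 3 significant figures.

From the circular-orbit relation v² = μ/r at r = 98100 km: μ = v²r = (35.9)² × 98100 = 1.26432×10^8 km³/s².
Transfer-ellipse semi-major axis a_t = (r₁ + r₂)/2 = (98100 + 7.450×10^5)/2 = 4.2155×10^5 km.
At r₁ the circular-orbit speed is v₁ = √(μ/r₁) = 35.90 km/s.
On the transfer ellipse at r₁, v² = μ(2/r − 1/a) gives v_p = √[μ(2/r₁ − 1/a_t)] = 47.73 km/s.
First burn Δv₁ = |v_p − v₁| = 11.83 km/s.
At r₂, v₂ = √(μ/r₂) = 13.027 km/s.
Transfer-orbit speed at r₂: v_a = √[μ(2/r₂ − 1/a_t)] = 6.2844 km/s.
Second burn Δv₂ = |v₂ − v_a| = 6.743 km/s.
Total Δv = Δv₁ + Δv₂ = 18.57 km/s.

Δv = 18600 m/s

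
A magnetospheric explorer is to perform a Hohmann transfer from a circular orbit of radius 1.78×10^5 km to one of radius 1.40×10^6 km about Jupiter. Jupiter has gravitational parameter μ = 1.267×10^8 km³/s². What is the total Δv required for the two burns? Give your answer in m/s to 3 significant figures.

Δv = 13900 m/s

Transfer-ellipse semi-major axis a_t = (r₁ + r₂)/2 = (1.780×10^5 + 1.400×10^6)/2 = 7.890×10^5 km.
At r₁ the circular-orbit speed is v₁ = √(μ/r₁) = 26.680 km/s.
Transfer-orbit speed at r₁ (vis-viva): v_p = √[μ(2/r₁ − 1/a_t)] = 35.539 km/s.
First burn Δv₁ = |v_p − v₁| = 8.859 km/s.
At r₂, v₂ = √(μ/r₂) = 9.5131 km/s.
Transfer-orbit speed at r₂: v_a = √[μ(2/r₂ − 1/a_t)] = 4.5185 km/s.
Second burn Δv₂ = |v₂ − v_a| = 4.995 km/s.
Δv = Δv₁ + Δv₂ = 8.859 + 4.995 = 13.85 km/s.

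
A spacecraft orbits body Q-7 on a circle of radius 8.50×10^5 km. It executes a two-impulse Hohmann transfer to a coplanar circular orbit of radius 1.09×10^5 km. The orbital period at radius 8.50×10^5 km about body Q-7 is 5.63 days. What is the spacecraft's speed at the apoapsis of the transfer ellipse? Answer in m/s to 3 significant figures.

v = 5230 m/s

From Kepler's third law T² = 4π²r³/μ at r = 8.50×10^5 km, T = 5.63 days = 5.63 × 86400 s = 4.86432×10^5 s: μ = 4π²r³/T² = 1.02464×10^8 km³/s².
The Hohmann ellipse has a_t = (r₁ + r₂)/2 = 4.795×10^5 km.
The apoapsis of the transfer ellipse is at r = 8.500×10^5 km.
Applying v² = μ(2/r − 1/a_t): v = 5.235 km/s.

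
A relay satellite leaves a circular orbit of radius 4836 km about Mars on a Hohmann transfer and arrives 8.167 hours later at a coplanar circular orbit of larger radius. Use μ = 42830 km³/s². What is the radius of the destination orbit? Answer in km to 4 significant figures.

Transfer time t = 8.167 hours = 29401.2 s, and t = π√(a_t³/μ).
So a_t = (μ t²/π²)^(1/3) = (42830 × (29401.2)² / π²)^(1/3) = 15538 km.
Since a_t = (r₁ + r₂)/2, r₂ = 2a_t − r₁ = 2×15538 − 4836 = 26240 km.

r₂ = 26240 km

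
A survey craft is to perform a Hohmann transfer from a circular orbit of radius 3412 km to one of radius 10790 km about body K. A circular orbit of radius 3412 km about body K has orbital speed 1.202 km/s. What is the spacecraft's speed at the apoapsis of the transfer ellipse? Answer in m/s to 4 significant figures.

v = 468.5 m/s

From the circular-orbit relation v² = μ/r at r = 3412 km: μ = v²r = (1.202)² × 3412 = 4929.67 km³/s².
Transfer-ellipse semi-major axis a_t = (r₁ + r₂)/2 = (3412 + 10790)/2 = 7101 km.
At apoapsis, r = 10790 km.
From the vis-viva equation, v = √[μ(2/r − 1/a_t)] = 0.4685 km/s.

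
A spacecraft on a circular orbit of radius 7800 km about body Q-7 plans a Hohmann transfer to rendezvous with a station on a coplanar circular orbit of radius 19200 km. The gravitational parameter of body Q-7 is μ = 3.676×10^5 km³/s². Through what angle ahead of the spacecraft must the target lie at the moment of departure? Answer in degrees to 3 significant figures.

φ = 73.9°

The Hohmann ellipse has a_t = (r₁ + r₂)/2 = 13500 km.
Transfer time t = π√(a_t³/μ) = 8128 s.
The target's mean motion on its circular orbit is ω₂ = √(μ/r₂³) = 2.279×10^-4 rad/s.
Angle swept by the target during transfer: ω₂·t = 1.852 rad = 106.1°.
Arrival is 180° from departure on the ellipse, so φ = 180° − 106.1° = 73.9°.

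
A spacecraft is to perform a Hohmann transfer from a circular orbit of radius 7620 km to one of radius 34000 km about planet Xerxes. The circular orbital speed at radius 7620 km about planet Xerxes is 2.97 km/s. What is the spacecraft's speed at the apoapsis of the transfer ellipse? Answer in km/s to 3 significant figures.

v = 0.851 km/s

From the circular-orbit relation v² = μ/r at r = 7620 km: μ = v²r = (2.97)² × 7620 = 67215.3 km³/s².
Transfer-ellipse semi-major axis a_t = (r₁ + r₂)/2 = (7620 + 34000)/2 = 20810 km.
At apoapsis, r = 34000 km.
From the vis-viva equation, v = √[μ(2/r − 1/a_t)] = 0.8508 km/s.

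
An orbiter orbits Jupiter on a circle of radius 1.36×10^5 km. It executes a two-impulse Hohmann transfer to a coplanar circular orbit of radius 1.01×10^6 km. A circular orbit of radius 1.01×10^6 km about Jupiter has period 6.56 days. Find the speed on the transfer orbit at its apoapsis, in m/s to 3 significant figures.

From Kepler's third law T² = 4π²r³/μ at r = 1.01×10^6 km, T = 6.56 days = 6.56 × 86400 s = 5.66784×10^5 s: μ = 4π²r³/T² = 1.26616×10^8 km³/s².
Transfer-ellipse semi-major axis a_t = (r₁ + r₂)/2 = (1.360×10^5 + 1.010×10^6)/2 = 5.730×10^5 km.
The apoapsis of the transfer ellipse is at r = 1.010×10^6 km.
Applying v² = μ(2/r − 1/a_t): v = 5.455 km/s.

v = 5450 m/s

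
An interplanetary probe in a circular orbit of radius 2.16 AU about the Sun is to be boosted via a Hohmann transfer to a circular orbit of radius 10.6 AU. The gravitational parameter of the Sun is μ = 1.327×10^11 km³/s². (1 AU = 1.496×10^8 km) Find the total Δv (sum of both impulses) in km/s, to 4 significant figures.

Δv = 9.681 km/s

In km: r₁ = 2.16 × 1.496×10^8 = 3.23136×10^8 km; r₂ = 10.6 × 1.496×10^8 = 1.58576×10^9 km.
Semi-major axis of the transfer orbit: a_t = (3.23136×10^8 + 1.58576×10^9)/2 = 9.54448×10^8 km.
Circular speed at r₁: v₁ = √(μ/r₁) = √(1.327×10^11/3.23136×10^8) = 20.265 km/s.
On the transfer ellipse at r₁, v² = μ(2/r − 1/a) gives v_p = √[μ(2/r₁ − 1/a_t)] = 26.121 km/s.
First burn Δv₁ = |v_p − v₁| = 5.856 km/s.
At r₂, v₂ = √(μ/r₂) = 9.148 km/s.
Transfer-orbit speed at r₂: v_a = √[μ(2/r₂ − 1/a_t)] = 5.323 km/s.
Second burn Δv₂ = |v₂ − v_a| = 3.825 km/s.
Δv = Δv₁ + Δv₂ = 5.856 + 3.825 = 9.681 km/s.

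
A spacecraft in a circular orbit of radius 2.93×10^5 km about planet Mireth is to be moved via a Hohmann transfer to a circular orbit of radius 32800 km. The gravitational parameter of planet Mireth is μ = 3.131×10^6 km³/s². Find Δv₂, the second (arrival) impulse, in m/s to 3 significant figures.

Δv₂ = 3330 m/s

Semi-major axis of the transfer orbit: a_t = (2.930×10^5 + 32800)/2 = 1.629×10^5 km.
Circular speed at r = 32800 km: v_c = √(μ/r) = 9.7702 km/s.
Vis-viva on the transfer ellipse at r = 32800 km gives v_t = √[μ(2/r − 1/a_t)] = 13.103 km/s.
Δv₂ = |v_t − v_c| = |13.103 − 9.7702| = 3.333 km/s.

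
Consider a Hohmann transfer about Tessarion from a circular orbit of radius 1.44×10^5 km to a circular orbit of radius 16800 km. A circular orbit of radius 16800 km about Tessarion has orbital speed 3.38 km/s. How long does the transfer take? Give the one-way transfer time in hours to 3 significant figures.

From the circular-orbit relation v² = μ/r at r = 16800 km: μ = v²r = (3.38)² × 16800 = 1.91930×10^5 km³/s².
Transfer-ellipse semi-major axis a_t = (r₁ + r₂)/2 = (1.440×10^5 + 16800)/2 = 80400 km.
By Kepler's third law the transfer-orbit period is T = 2π√(a_t³/μ), so t = T/2 = 1.635×10^5 s.
Converting: 1.635×10^5 s ÷ 3600 s/hour = 45.4 hours.

t = 45.4 hours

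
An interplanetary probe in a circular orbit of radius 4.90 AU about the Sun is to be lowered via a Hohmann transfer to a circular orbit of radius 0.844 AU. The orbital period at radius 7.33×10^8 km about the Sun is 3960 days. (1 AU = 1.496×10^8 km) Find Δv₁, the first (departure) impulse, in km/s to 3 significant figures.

From Kepler's third law T² = 4π²r³/μ at r = 7.33×10^8 km, T = 3960 days = 3960 × 86400 s = 3.42144×10^8 s: μ = 4π²r³/T² = 1.32817×10^11 km³/s².
In km: r₁ = 4.90 × 1.496×10^8 = 7.3304×10^8 km; r₂ = 0.844 × 1.496×10^8 = 1.262624×10^8 km.
Semi-major axis of the transfer orbit: a_t = (7.3304×10^8 + 1.262624×10^8)/2 = 4.296512×10^8 km.
On the circular orbit at r = 7.3304×10^8 km, v_c = √(μ/r) = 13.461 km/s.
Vis-viva on the transfer ellipse at r = 7.3304×10^8 km gives v_t = √[μ(2/r − 1/a_t)] = 7.2970 km/s.
Δv₁ = |v_t − v_c| = |7.2970 − 13.461| = 6.164 km/s.

Δv₁ = 6.16 km/s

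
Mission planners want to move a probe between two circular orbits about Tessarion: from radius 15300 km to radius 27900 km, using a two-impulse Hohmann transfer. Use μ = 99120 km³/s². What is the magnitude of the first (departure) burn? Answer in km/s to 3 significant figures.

Semi-major axis of the transfer orbit: a_t = (15300 + 27900)/2 = 21600 km.
Circular speed at r = 15300 km: v_c = √(μ/r) = 2.54528 km/s.
Vis-viva on the transfer ellipse at r = 15300 km gives v_t = √[μ(2/r − 1/a_t)] = 2.89275 km/s.
Δv₁ = |v_t − v_c| = |2.89275 − 2.54528| = 0.3475 km/s.

Δv₁ = 0.347 km/s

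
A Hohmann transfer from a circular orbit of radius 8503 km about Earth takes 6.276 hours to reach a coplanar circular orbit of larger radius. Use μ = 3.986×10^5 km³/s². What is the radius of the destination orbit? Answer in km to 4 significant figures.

r₂ = 46340 km

Transfer time t = 6.276 hours = 22593.6 s, and t = π√(a_t³/μ).
So a_t = (μ t²/π²)^(1/3) = (3.986×10^5 × (22593.6)² / π²)^(1/3) = 27420 km.
Since a_t = (r₁ + r₂)/2, r₂ = 2a_t − r₁ = 2×27420 − 8503 = 46337 km.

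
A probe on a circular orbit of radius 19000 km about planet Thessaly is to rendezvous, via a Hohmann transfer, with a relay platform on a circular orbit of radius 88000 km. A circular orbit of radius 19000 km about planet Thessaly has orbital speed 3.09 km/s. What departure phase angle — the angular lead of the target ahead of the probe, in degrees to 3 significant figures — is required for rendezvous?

From the circular-orbit relation v² = μ/r at r = 19000 km: μ = v²r = (3.09)² × 19000 = 1.81414×10^5 km³/s².
Semi-major axis of the transfer orbit: a_t = (19000 + 88000)/2 = 53500 km.
Transfer time t = π√(a_t³/μ) = 91273.6 s.
The target's mean motion on its circular orbit is ω₂ = √(μ/r₂³) = 1.63159×10^-5 rad/s.
Angle swept by the target during transfer: ω₂·t = 1.48921 rad = 85.33°.
Arrival is 180° from departure on the ellipse, so φ = 180° − 85.33° = 94.7°.

φ = 94.7°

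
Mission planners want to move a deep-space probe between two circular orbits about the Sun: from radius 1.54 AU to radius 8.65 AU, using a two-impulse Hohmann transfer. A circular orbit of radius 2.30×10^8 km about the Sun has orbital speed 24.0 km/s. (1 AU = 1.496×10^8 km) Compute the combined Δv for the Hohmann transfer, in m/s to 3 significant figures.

Δv = 11800 m/s

From the circular-orbit relation v² = μ/r at r = 2.30×10^8 km: μ = v²r = (24.0)² × 2.30×10^8 = 1.32480×10^11 km³/s².
In km: r₁ = 1.54 × 1.496×10^8 = 2.30384×10^8 km; r₂ = 8.65 × 1.496×10^8 = 1.29404×10^9 km.
Transfer-ellipse semi-major axis a_t = (r₁ + r₂)/2 = (2.30384×10^8 + 1.29404×10^9)/2 = 7.62212×10^8 km.
Circular speed at r₁: v₁ = √(μ/r₁) = √(1.32480×10^11/2.30384×10^8) = 23.980 km/s.
Transfer-orbit speed at r₁ (vis-viva equation): v_p = √[μ(2/r₁ − 1/a_t)] = 31.245 km/s.
First burn Δv₁ = |v_p − v₁| = 7.265 km/s.
At r₂, v₂ = √(μ/r₂) = 10.118 km/s.
Transfer-orbit speed at r₂: v_a = √[μ(2/r₂ − 1/a_t)] = 5.5628 km/s.
Second burn Δv₂ = |v₂ − v_a| = 4.555 km/s.
Δv = Δv₁ + Δv₂ = 7.265 + 4.555 = 11.82 km/s.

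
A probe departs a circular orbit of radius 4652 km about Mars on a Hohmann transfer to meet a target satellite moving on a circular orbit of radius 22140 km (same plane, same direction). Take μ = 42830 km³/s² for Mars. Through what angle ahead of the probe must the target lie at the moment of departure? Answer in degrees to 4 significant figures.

The Hohmann ellipse has a_t = (r₁ + r₂)/2 = 13396 km.
Transfer time t = π√(a_t³/μ) = 23536 s.
The target's mean motion on its circular orbit is ω₂ = √(μ/r₂³) = 6.2821×10^-5 rad/s.
Angle swept by the target during transfer: ω₂·t = 1.4786 rad = 84.72°.
The probe traverses 180° on the transfer ellipse, so the target must lead by 180° − 84.72° = 95.28°.

φ = 95.28°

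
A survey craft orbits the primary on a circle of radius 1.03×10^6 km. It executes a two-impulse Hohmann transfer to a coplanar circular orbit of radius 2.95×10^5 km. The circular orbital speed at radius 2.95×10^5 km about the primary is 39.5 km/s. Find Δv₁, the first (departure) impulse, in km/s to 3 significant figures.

Δv₁ = 7.03 km/s

From the circular-orbit relation v² = μ/r at r = 2.95×10^5 km: μ = v²r = (39.5)² × 2.95×10^5 = 4.60274×10^8 km³/s².
Transfer-ellipse semi-major axis a_t = (r₁ + r₂)/2 = (1.030×10^6 + 2.950×10^5)/2 = 6.625×10^5 km.
Circular speed at r = 1.030×10^6 km: v_c = √(μ/r) = 21.139 km/s.
Vis-viva on the transfer ellipse at r = 1.030×10^6 km gives v_t = √[μ(2/r − 1/a_t)] = 14.106 km/s.
Δv₁ = |v_t − v_c| = |14.106 − 21.139| = 7.033 km/s.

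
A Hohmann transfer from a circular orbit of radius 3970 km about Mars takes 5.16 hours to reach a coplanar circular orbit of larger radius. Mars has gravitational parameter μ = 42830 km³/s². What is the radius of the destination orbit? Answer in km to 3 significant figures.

r₂ = 18900 km

Transfer time t = 5.16 hours = 18576 s, and t = π√(a_t³/μ).
So a_t = (μ t²/π²)^(1/3) = (42830 × (18576)² / π²)^(1/3) = 11441 km.
Since a_t = (r₁ + r₂)/2, r₂ = 2a_t − r₁ = 2×11441 − 3970 = 18912 km.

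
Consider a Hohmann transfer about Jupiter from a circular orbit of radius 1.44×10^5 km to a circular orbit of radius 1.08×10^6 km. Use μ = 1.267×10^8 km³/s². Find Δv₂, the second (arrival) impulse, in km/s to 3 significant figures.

The Hohmann ellipse has a_t = (r₁ + r₂)/2 = 6.120×10^5 km.
Circular speed at r = 1.080×10^6 km: v_c = √(μ/r) = 10.831 km/s.
Vis-viva on the transfer ellipse at r = 1.080×10^6 km gives v_t = √[μ(2/r − 1/a_t)] = 5.2539 km/s.
Δv₂ = |v_t − v_c| = |5.2539 − 10.831| = 5.577 km/s.

Δv₂ = 5.58 km/s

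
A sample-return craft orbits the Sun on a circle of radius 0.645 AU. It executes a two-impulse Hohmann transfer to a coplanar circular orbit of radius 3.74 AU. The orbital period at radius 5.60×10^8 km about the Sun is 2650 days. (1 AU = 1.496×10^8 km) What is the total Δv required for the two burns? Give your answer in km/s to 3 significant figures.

Δv = 18.4 km/s

From Kepler's third law T² = 4π²r³/μ at r = 5.60×10^8 km, T = 2650 days = 2650 × 86400 s = 2.2896×10^8 s: μ = 4π²r³/T² = 1.32253×10^11 km³/s².
In km: r₁ = 0.645 × 1.496×10^8 = 9.6492×10^7 km; r₂ = 3.74 × 1.496×10^8 = 5.59504×10^8 km.
Semi-major axis of the transfer orbit: a_t = (9.6492×10^7 + 5.59504×10^8)/2 = 3.27998×10^8 km.
Circular speed at r₁: v₁ = √(μ/r₁) = √(1.32253×10^11/9.6492×10^7) = 37.02 km/s.
On the transfer ellipse at r₁, vis-viva equation gives v_p = √[μ(2/r₁ − 1/a_t)] = 48.35 km/s.
First burn Δv₁ = |v_p − v₁| = 11.33 km/s.
At r₂, v₂ = √(μ/r₂) = 15.3745 km/s.
Transfer-orbit speed at r₂: v_a = √[μ(2/r₂ − 1/a_t)] = 8.33894 km/s.
Second burn Δv₂ = |v₂ − v_a| = 7.036 km/s.
Δv = Δv₁ + Δv₂ = 11.33 + 7.036 = 18.37 km/s.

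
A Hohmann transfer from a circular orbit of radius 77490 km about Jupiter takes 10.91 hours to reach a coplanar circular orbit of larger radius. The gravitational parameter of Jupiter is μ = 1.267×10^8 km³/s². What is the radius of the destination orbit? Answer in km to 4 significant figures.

Transfer time t = 10.91 hours = 39276 s, and t = π√(a_t³/μ).
So a_t = (μ t²/π²)^(1/3) = (1.267×10^8 × (39276)² / π²)^(1/3) = 2.7055×10^5 km.
Since a_t = (r₁ + r₂)/2, r₂ = 2a_t − r₁ = 2×2.7055×10^5 − 77490 = 4.6361×10^5 km.

r₂ = 4.636×10^5 km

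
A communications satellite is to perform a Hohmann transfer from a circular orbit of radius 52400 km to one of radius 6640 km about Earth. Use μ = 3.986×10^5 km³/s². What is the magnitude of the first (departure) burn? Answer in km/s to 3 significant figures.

Transfer-ellipse semi-major axis a_t = (r₁ + r₂)/2 = (52400 + 6640)/2 = 29520 km.
Circular speed at r = 52400 km: v_c = √(μ/r) = 2.758 km/s.
Vis-viva on the transfer ellipse at r = 52400 km gives v_t = √[μ(2/r − 1/a_t)] = 1.308 km/s.
Δv₁ = |v_t − v_c| = |1.308 − 2.758| = 1.450 km/s.

Δv₁ = 1.45 km/s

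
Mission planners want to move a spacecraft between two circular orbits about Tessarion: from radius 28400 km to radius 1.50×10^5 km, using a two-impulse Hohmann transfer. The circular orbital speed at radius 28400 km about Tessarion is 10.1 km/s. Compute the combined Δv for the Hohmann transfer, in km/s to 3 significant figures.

Δv = 4.91 km/s

From the circular-orbit relation v² = μ/r at r = 28400 km: μ = v²r = (10.1)² × 28400 = 2.89708×10^6 km³/s².
The Hohmann ellipse has a_t = (r₁ + r₂)/2 = 89200 km.
At r₁ the circular-orbit speed is v₁ = √(μ/r₁) = 10.100 km/s.
Transfer-orbit speed at r₁ (vis-viva equation): v_p = √[μ(2/r₁ − 1/a_t)] = 13.097 km/s.
First burn Δv₁ = |v_p − v₁| = 2.997 km/s.
Circular speed at r₂: v₂ = √(μ/r₂) = 4.395 km/s.
Transfer-orbit speed at r₂: v_a = √[μ(2/r₂ − 1/a_t)] = 2.480 km/s.
Second burn Δv₂ = |v₂ − v_a| = 1.915 km/s.
Total Δv = Δv₁ + Δv₂ = 4.912 km/s.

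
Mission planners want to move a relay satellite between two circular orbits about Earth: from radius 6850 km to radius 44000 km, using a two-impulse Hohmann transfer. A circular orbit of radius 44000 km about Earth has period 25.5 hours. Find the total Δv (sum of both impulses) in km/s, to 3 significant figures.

Δv = 3.86 km/s

From Kepler's third law T² = 4π²r³/μ at r = 44000 km, T = 25.5 hours = 25.5 × 3600 s = 91800 s: μ = 4π²r³/T² = 3.99055×10^5 km³/s².
The Hohmann ellipse has a_t = (r₁ + r₂)/2 = 25425 km.
Circular speed at r₁: v₁ = √(μ/r₁) = √(3.99055×10^5/6850) = 7.63257 km/s.
Transfer-orbit speed at r₁ (vis-viva equation): v_p = √[μ(2/r₁ − 1/a_t)] = 10.0408 km/s.
First burn Δv₁ = |v_p − v₁| = 2.4082 km/s.
Circular speed at r₂: v₂ = √(μ/r₂) = 3.01155 km/s.
Transfer-orbit speed at r₂: v_a = √[μ(2/r₂ − 1/a_t)] = 1.56316 km/s.
Second burn Δv₂ = |v₂ − v_a| = 1.4484 km/s.
Δv = Δv₁ + Δv₂ = 2.4082 + 1.4484 = 3.857 km/s.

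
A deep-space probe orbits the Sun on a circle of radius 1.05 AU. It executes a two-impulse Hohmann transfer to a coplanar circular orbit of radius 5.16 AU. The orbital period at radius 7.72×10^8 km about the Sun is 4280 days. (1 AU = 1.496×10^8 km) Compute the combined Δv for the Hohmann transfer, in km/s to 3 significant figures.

From Kepler's third law T² = 4π²r³/μ at r = 7.72×10^8 km, T = 4280 days = 4280 × 86400 s = 3.69792×10^8 s: μ = 4π²r³/T² = 1.32830×10^11 km³/s².
In km: r₁ = 1.05 × 1.496×10^8 = 1.5708×10^8 km; r₂ = 5.16 × 1.496×10^8 = 7.71936×10^8 km.
Transfer-ellipse semi-major axis a_t = (r₁ + r₂)/2 = (1.5708×10^8 + 7.71936×10^8)/2 = 4.64508×10^8 km.
Circular speed at r₁: v₁ = √(μ/r₁) = √(1.32830×10^11/1.5708×10^8) = 29.07956 km/s.
Transfer-orbit speed at r₁ (v² = μ(2/r − 1/a)): v_p = √[μ(2/r₁ − 1/a_t)] = 37.48711 km/s.
First burn Δv₁ = |v_p − v₁| = 8.408 km/s.
Circular speed at r₂: v₂ = √(μ/r₂) = 13.118 km/s.
Transfer-orbit speed at r₂: v_a = √[μ(2/r₂ − 1/a_t)] = 7.6282 km/s.
Second burn Δv₂ = |v₂ − v_a| = 5.490 km/s.
Δv = Δv₁ + Δv₂ = 8.408 + 5.490 = 13.90 km/s.

Δv = 13.9 km/s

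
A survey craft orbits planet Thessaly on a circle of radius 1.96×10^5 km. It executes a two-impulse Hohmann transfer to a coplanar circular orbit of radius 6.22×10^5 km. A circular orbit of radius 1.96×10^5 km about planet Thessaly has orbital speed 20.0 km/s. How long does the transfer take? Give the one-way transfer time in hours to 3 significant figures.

t = 25.8 hours

From the circular-orbit relation v² = μ/r at r = 1.96×10^5 km: μ = v²r = (20.0)² × 1.96×10^5 = 7.84000×10^7 km³/s².
Transfer-ellipse semi-major axis a_t = (r₁ + r₂)/2 = (1.960×10^5 + 6.220×10^5)/2 = 4.090×10^5 km.
Half the transfer-orbit period gives t = π√(a_t³/μ) = 92810 s.
Converting: 92810 s ÷ 3600 s/hour = 25.8 hours.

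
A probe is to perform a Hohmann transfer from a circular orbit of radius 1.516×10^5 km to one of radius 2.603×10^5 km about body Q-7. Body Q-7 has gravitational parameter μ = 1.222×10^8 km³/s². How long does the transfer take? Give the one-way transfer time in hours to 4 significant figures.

t = 7.378 hours

Transfer-ellipse semi-major axis a_t = (r₁ + r₂)/2 = (1.516×10^5 + 2.603×10^5)/2 = 2.0595×10^5 km.
Half the transfer-orbit period gives t = π√(a_t³/μ) = 26560 s.
Converting: 26560 s ÷ 3600 s/hour = 7.378 hours.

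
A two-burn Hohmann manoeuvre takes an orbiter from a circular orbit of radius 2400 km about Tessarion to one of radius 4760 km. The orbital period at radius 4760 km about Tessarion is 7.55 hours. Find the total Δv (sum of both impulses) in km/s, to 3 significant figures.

From Kepler's third law T² = 4π²r³/μ at r = 4760 km, T = 7.55 hours = 7.55 × 3600 s = 27180 s: μ = 4π²r³/T² = 5763.44 km³/s².
Transfer-ellipse semi-major axis a_t = (r₁ + r₂)/2 = (2400 + 4760)/2 = 3580 km.
At r₁ the circular-orbit speed is v₁ = √(μ/r₁) = 1.5497 km/s.
Transfer-orbit speed at r₁ (vis-viva equation): v_p = √[μ(2/r₁ − 1/a_t)] = 1.7869 km/s.
First burn Δv₁ = |v_p − v₁| = 0.2372 km/s.
At r₂, v₂ = √(μ/r₂) = 1.10037 km/s.
Transfer-orbit speed at r₂: v_a = √[μ(2/r₂ − 1/a_t)] = 0.900952 km/s.
Second burn Δv₂ = |v₂ − v_a| = 0.1994 km/s.
Δv = Δv₁ + Δv₂ = 0.2372 + 0.1994 = 0.4366 km/s.

Δv = 0.437 km/s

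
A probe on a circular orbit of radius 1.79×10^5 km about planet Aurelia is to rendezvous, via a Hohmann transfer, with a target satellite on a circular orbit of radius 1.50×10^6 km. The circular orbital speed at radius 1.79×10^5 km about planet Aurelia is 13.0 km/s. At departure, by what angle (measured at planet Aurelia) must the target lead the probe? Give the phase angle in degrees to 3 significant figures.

From the circular-orbit relation v² = μ/r at r = 1.79×10^5 km: μ = v²r = (13.0)² × 1.79×10^5 = 3.02510×10^7 km³/s².
The Hohmann ellipse has a_t = (r₁ + r₂)/2 = 8.395×10^5 km.
The half-period of the transfer ellipse is t = π√(a_t³/μ) = 4.39350×10^5 s.
The target's mean motion on its circular orbit is ω₂ = √(μ/r₂³) = 2.99387×10^-6 rad/s.
Angle swept by the target during transfer: ω₂·t = 1.31536 rad = 75.36°.
The probe traverses 180° on the transfer ellipse, so the target must lead by 180° − 75.36° = 105°.

φ = 105°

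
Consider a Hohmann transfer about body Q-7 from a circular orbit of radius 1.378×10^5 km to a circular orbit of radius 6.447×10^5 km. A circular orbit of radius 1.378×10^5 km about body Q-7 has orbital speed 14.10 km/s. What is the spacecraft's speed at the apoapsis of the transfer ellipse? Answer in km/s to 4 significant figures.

v = 3.869 km/s

From the circular-orbit relation v² = μ/r at r = 1.378×10^5 km: μ = v²r = (14.10)² × 1.378×10^5 = 2.73960×10^7 km³/s².
The Hohmann ellipse has a_t = (r₁ + r₂)/2 = 3.9125×10^5 km.
The apoapsis of the transfer ellipse is at r = 6.447×10^5 km.
Applying v² = μ(2/r − 1/a_t): v = 3.869 km/s.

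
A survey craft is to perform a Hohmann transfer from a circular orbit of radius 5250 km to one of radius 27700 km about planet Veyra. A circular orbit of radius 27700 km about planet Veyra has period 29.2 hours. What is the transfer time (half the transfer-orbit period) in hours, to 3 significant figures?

t = 6.70 hours

From Kepler's third law T² = 4π²r³/μ at r = 27700 km, T = 29.2 hours = 29.2 × 3600 s = 1.0512×10^5 s: μ = 4π²r³/T² = 75932.6 km³/s².
The Hohmann ellipse has a_t = (r₁ + r₂)/2 = 16475 km.
Half the transfer-orbit period gives t = π√(a_t³/μ) = 24110 s.
Converting: 24110 s ÷ 3600 s/hour = 6.70 hours.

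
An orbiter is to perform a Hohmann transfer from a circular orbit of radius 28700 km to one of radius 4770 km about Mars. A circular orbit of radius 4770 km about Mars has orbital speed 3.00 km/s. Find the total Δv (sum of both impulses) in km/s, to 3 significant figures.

Δv = 1.50 km/s

From the circular-orbit relation v² = μ/r at r = 4770 km: μ = v²r = (3.00)² × 4770 = 42930.0 km³/s².
The Hohmann ellipse has a_t = (r₁ + r₂)/2 = 16735 km.
At r₁ the circular-orbit speed is v₁ = √(μ/r₁) = 1.22304 km/s.
Transfer-orbit speed at r₁ (v² = μ(2/r − 1/a)): v_a = √[μ(2/r₁ − 1/a_t)] = 0.652959 km/s.
First burn Δv₁ = |v_a − v₁| = 0.5701 km/s.
At r₂, v₂ = √(μ/r₂) = 3.0000 km/s.
Transfer-orbit speed at r₂: v_p = √[μ(2/r₂ − 1/a_t)] = 3.9287 km/s.
Second burn Δv₂ = |v₂ − v_p| = 0.9287 km/s.
Total Δv = Δv₁ + Δv₂ = 1.499 km/s.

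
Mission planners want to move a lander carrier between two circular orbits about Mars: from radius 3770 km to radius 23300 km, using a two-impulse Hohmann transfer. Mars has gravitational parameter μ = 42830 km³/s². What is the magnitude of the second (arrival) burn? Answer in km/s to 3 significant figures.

Δv₂ = 0.640 km/s

Transfer-ellipse semi-major axis a_t = (r₁ + r₂)/2 = (3770 + 23300)/2 = 13535 km.
Circular speed at r = 23300 km: v_c = √(μ/r) = 1.35580 km/s.
Vis-viva on the transfer ellipse at r = 23300 km gives v_t = √[μ(2/r − 1/a_t)] = 0.715546 km/s.
Δv₂ = |v_t − v_c| = |0.715546 − 1.35580| = 0.6403 km/s.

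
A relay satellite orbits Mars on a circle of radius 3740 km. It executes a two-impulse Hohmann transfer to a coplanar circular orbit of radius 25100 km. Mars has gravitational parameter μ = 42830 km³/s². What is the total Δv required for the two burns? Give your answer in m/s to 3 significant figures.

Transfer-ellipse semi-major axis a_t = (r₁ + r₂)/2 = (3740 + 25100)/2 = 14420 km.
Circular speed at r₁: v₁ = √(μ/r₁) = √(42830/3740) = 3.384 km/s.
Transfer-orbit speed at r₁ (v² = μ(2/r − 1/a)): v_p = √[μ(2/r₁ − 1/a_t)] = 4.465 km/s.
First burn Δv₁ = |v_p − v₁| = 1.081 km/s.
At r₂, v₂ = √(μ/r₂) = 1.3063 km/s.
Transfer-orbit speed at r₂: v_a = √[μ(2/r₂ − 1/a_t)] = 0.66526 km/s.
Second burn Δv₂ = |v₂ − v_a| = 0.6410 km/s.
Δv = Δv₁ + Δv₂ = 1.081 + 0.6410 = 1.722 km/s.

Δv = 1720 m/s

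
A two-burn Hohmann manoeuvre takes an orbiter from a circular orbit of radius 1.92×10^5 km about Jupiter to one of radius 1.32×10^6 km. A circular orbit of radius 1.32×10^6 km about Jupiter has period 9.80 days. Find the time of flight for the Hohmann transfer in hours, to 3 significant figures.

t = 51.0 hours

From Kepler's third law T² = 4π²r³/μ at r = 1.32×10^6 km, T = 9.80 days = 9.80 × 86400 s = 8.4672×10^5 s: μ = 4π²r³/T² = 1.26649×10^8 km³/s².
Semi-major axis of the transfer orbit: a_t = (1.920×10^5 + 1.320×10^6)/2 = 7.560×10^5 km.
By Kepler's third law the transfer-orbit period is T = 2π√(a_t³/μ), so t = T/2 = 1.835×10^5 s.
Converting: 1.835×10^5 s ÷ 3600 s/hour = 51.0 hours.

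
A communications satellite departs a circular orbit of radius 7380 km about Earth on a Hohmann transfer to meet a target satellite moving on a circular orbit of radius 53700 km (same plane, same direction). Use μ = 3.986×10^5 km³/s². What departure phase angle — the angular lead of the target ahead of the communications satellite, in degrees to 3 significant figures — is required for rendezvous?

φ = 103°

Semi-major axis of the transfer orbit: a_t = (7380 + 53700)/2 = 30540 km.
The half-period of the transfer ellipse is t = π√(a_t³/μ) = 26560 s.
The target's mean motion on its circular orbit is ω₂ = √(μ/r₂³) = 5.073×10^-5 rad/s.
Angle swept by the target during transfer: ω₂·t = 1.3474 rad = 77.20°.
The communications satellite traverses 180° on the transfer ellipse, so the target must lead by 180° − 77.20° = 103°.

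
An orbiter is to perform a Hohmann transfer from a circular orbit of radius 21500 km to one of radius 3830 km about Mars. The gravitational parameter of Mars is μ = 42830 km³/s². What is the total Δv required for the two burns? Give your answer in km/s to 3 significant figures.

Δv = 1.65 km/s

Semi-major axis of the transfer orbit: a_t = (21500 + 3830)/2 = 12665 km.
At r₁ the circular-orbit speed is v₁ = √(μ/r₁) = 1.41142 km/s.
On the transfer ellipse at r₁, vis-viva equation gives v_a = √[μ(2/r₁ − 1/a_t)] = 0.776161 km/s.
First burn Δv₁ = |v_a − v₁| = 0.6353 km/s.
Circular speed at r₂: v₂ = √(μ/r₂) = 3.344 km/s.
Transfer-orbit speed at r₂: v_p = √[μ(2/r₂ − 1/a_t)] = 4.357 km/s.
Second burn Δv₂ = |v₂ − v_p| = 1.013 km/s.
Δv = Δv₁ + Δv₂ = 0.6353 + 1.013 = 1.648 km/s.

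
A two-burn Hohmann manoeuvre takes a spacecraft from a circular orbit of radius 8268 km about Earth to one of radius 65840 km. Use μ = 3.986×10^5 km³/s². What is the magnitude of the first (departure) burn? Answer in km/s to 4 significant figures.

Δv₁ = 2.312 km/s

Semi-major axis of the transfer orbit: a_t = (8268 + 65840)/2 = 37054 km.
Circular speed at r = 8268 km: v_c = √(μ/r) = 6.943 km/s.
Transfer-orbit speed at the same r (vis-viva, a = a_t): v_t = √[μ(2/r − 1/a_t)] = 9.255 km/s.
Δv₁ = |v_t − v_c| = |9.255 − 6.943| = 2.312 km/s.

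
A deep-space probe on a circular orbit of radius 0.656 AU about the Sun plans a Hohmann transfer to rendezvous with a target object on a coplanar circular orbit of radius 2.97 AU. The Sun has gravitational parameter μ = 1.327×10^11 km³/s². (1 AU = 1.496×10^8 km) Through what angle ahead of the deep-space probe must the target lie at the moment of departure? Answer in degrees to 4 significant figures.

φ = 94.15°

In km: r₁ = 0.656 × 1.496×10^8 = 9.81376×10^7 km; r₂ = 2.97 × 1.496×10^8 = 4.44312×10^8 km.
Semi-major axis of the transfer orbit: a_t = (9.81376×10^7 + 4.44312×10^8)/2 = 2.712248×10^8 km.
Transfer time t = π√(a_t³/μ) = 3.85220×10^7 s.
Target angular speed ω₂ = √(μ/r₂³) = 3.88959×10^-8 rad/s.
Angle swept by the target during transfer: ω₂·t = 1.4983 rad = 85.85°.
Arrival is 180° from departure on the ellipse, so φ = 180° − 85.85° = 94.15°.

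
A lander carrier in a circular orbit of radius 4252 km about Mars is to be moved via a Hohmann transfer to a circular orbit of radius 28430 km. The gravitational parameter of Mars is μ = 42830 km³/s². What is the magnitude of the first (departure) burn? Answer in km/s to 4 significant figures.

Transfer-ellipse semi-major axis a_t = (r₁ + r₂)/2 = (4252 + 28430)/2 = 16341 km.
On the circular orbit at r = 4252 km, v_c = √(μ/r) = 3.174 km/s.
Transfer-orbit speed at the same r (vis-viva, a = a_t): v_t = √[μ(2/r − 1/a_t)] = 4.186 km/s.
Δv₁ = |v_t − v_c| = |4.186 − 3.174| = 1.012 km/s.

Δv₁ = 1.012 km/s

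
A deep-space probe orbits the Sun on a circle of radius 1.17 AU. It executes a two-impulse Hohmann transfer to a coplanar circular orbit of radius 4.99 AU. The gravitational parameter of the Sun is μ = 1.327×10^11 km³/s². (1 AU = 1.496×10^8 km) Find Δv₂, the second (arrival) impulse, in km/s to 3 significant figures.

In km: r₁ = 1.17 × 1.496×10^8 = 1.75032×10^8 km; r₂ = 4.99 × 1.496×10^8 = 7.46504×10^8 km.
The Hohmann ellipse has a_t = (r₁ + r₂)/2 = 4.60768×10^8 km.
On the circular orbit at r = 7.46504×10^8 km, v_c = √(μ/r) = 13.3327 km/s.
Transfer-orbit speed at the same r (vis-viva, a = a_t): v_t = √[μ(2/r − 1/a_t)] = 8.21745 km/s.
Δv₂ = |v_t − v_c| = |8.21745 − 13.3327| = 5.115 km/s.

Δv₂ = 5.12 km/s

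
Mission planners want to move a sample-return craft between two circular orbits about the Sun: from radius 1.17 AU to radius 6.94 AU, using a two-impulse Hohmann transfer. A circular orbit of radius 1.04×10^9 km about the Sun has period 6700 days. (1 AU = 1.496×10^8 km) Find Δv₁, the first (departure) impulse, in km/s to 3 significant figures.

Δv₁ = 8.48 km/s

From Kepler's third law T² = 4π²r³/μ at r = 1.04×10^9 km, T = 6700 days = 6700 × 86400 s = 5.7888×10^8 s: μ = 4π²r³/T² = 1.32520×10^11 km³/s².
In km: r₁ = 1.17 × 1.496×10^8 = 1.75032×10^8 km; r₂ = 6.94 × 1.496×10^8 = 1.038224×10^9 km.
Transfer-ellipse semi-major axis a_t = (r₁ + r₂)/2 = (1.75032×10^8 + 1.038224×10^9)/2 = 6.06628×10^8 km.
Circular speed at r = 1.75032×10^8 km: v_c = √(μ/r) = 27.516 km/s.
Transfer-orbit speed at the same r (vis-viva, a = a_t): v_t = √[μ(2/r − 1/a_t)] = 35.997 km/s.
Δv₁ = |v_t − v_c| = |35.997 − 27.516| = 8.481 km/s.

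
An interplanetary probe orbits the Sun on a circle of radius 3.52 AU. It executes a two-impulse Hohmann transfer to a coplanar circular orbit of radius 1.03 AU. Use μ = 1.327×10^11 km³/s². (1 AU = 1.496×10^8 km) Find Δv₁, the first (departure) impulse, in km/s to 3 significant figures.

Δv₁ = 5.19 km/s

In km: r₁ = 3.52 × 1.496×10^8 = 5.26592×10^8 km; r₂ = 1.03 × 1.496×10^8 = 1.54088×10^8 km.
Transfer-ellipse semi-major axis a_t = (r₁ + r₂)/2 = (5.26592×10^8 + 1.54088×10^8)/2 = 3.4034×10^8 km.
On the circular orbit at r = 5.26592×10^8 km, v_c = √(μ/r) = 15.874 km/s.
Vis-viva on the transfer ellipse at r = 5.26592×10^8 km gives v_t = √[μ(2/r − 1/a_t)] = 10.681 km/s.
Δv₁ = |v_t − v_c| = |10.681 − 15.874| = 5.193 km/s.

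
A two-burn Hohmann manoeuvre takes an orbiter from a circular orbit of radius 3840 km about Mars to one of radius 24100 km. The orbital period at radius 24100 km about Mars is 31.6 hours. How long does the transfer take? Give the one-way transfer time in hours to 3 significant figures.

From Kepler's third law T² = 4π²r³/μ at r = 24100 km, T = 31.6 hours = 31.6 × 3600 s = 1.1376×10^5 s: μ = 4π²r³/T² = 42700.4 km³/s².
Transfer-ellipse semi-major axis a_t = (r₁ + r₂)/2 = (3840 + 24100)/2 = 13970 km.
By Kepler's third law the transfer-orbit period is T = 2π√(a_t³/μ), so t = T/2 = 25100 s.
Converting: 25100 s ÷ 3600 s/hour = 6.97 hours.

t = 6.97 hours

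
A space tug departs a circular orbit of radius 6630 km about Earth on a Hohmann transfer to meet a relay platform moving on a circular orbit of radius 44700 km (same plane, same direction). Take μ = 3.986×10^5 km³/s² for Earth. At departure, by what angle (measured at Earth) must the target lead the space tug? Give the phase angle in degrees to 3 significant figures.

Transfer-ellipse semi-major axis a_t = (r₁ + r₂)/2 = (6630 + 44700)/2 = 25665 km.
The half-period of the transfer ellipse is t = π√(a_t³/μ) = 20459 s.
The target's mean motion on its circular orbit is ω₂ = √(μ/r₂³) = 6.6805×10^-5 rad/s.
Angle swept by the target during transfer: ω₂·t = 1.3668 rad = 78.31°.
The space tug traverses 180° on the transfer ellipse, so the target must lead by 180° − 78.31° = 102°.

φ = 102°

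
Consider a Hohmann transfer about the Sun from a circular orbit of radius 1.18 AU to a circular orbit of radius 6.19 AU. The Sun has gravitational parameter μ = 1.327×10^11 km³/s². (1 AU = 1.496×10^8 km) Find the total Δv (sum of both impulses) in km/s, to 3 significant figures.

Δv = 13.3 km/s

In km: r₁ = 1.18 × 1.496×10^8 = 1.76528×10^8 km; r₂ = 6.19 × 1.496×10^8 = 9.26024×10^8 km.
Transfer-ellipse semi-major axis a_t = (r₁ + r₂)/2 = (1.76528×10^8 + 9.26024×10^8)/2 = 5.51276×10^8 km.
At r₁ the circular-orbit speed is v₁ = √(μ/r₁) = 27.418 km/s.
On the transfer ellipse at r₁, v² = μ(2/r − 1/a) gives v_p = √[μ(2/r₁ − 1/a_t)] = 35.535 km/s.
First burn Δv₁ = |v_p − v₁| = 8.117 km/s.
Circular speed at r₂: v₂ = √(μ/r₂) = 11.971 km/s.
Transfer-orbit speed at r₂: v_a = √[μ(2/r₂ − 1/a_t)] = 6.7740 km/s.
Second burn Δv₂ = |v₂ − v_a| = 5.197 km/s.
Δv = Δv₁ + Δv₂ = 8.117 + 5.197 = 13.31 km/s.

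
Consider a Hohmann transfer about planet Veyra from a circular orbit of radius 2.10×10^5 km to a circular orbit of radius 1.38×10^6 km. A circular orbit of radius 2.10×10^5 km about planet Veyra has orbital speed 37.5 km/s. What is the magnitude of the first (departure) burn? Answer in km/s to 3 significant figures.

Δv₁ = 11.9 km/s

From the circular-orbit relation v² = μ/r at r = 2.10×10^5 km: μ = v²r = (37.5)² × 2.10×10^5 = 2.95312×10^8 km³/s².
Semi-major axis of the transfer orbit: a_t = (2.100×10^5 + 1.380×10^6)/2 = 7.950×10^5 km.
Circular speed at r = 2.100×10^5 km: v_c = √(μ/r) = 37.50 km/s.
Vis-viva on the transfer ellipse at r = 2.100×10^5 km gives v_t = √[μ(2/r − 1/a_t)] = 49.41 km/s.
Δv₁ = |v_t − v_c| = |49.41 − 37.50| = 11.91 km/s.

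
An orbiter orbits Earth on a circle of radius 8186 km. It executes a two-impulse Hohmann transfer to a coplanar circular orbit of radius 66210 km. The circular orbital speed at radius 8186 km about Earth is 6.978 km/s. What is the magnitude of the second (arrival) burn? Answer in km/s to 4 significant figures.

From the circular-orbit relation v² = μ/r at r = 8186 km: μ = v²r = (6.978)² × 8186 = 3.98597×10^5 km³/s².
Semi-major axis of the transfer orbit: a_t = (8186 + 66210)/2 = 37198 km.
Circular speed at r = 66210 km: v_c = √(μ/r) = 2.454 km/s.
Vis-viva on the transfer ellipse at r = 66210 km gives v_t = √[μ(2/r − 1/a_t)] = 1.151 km/s.
Δv₂ = |v_t − v_c| = |1.151 − 2.454| = 1.303 km/s.

Δv₂ = 1.303 km/s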